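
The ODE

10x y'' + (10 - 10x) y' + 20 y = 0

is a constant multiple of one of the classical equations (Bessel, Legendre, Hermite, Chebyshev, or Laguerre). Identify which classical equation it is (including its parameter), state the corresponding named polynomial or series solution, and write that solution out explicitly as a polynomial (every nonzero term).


All three coefficients share the factor 10; dividing through by 10 gives  x y'' + (1 - x) y' + 2 y = 0.
This matches the Laguerre equation x y'' + (1 - x) y' + n y = 0 with n = 2; the polynomial solution is L_2(x).
With y = sum_k a_k x^k, matching x^k gives (k+1)k a_{k+1} + (k+1) a_{k+1} - k a_k + n a_k = 0, i.e. (k+1)^2 a_{k+1} = (k - n) a_k = (k - 2) a_k. The right side vanishes at k = 2, so the series terminates at degree 2.
Standard normalization L_n(0) = 1 gives a_0 = 1. Work upward with a_{k+1} = (k - 2) a_k / (k+1)^2:
  a_1 = (0 - 2)(1) / 1^2 = -2/1 = -2
  a_2 = (1 - 2)(-2) / 2^2 = 2/4 = 1/2
Hence L_2(x) = x^2/2 - 2 x + 1.

L_2(x); series = x^2/2 - 2 x + 1


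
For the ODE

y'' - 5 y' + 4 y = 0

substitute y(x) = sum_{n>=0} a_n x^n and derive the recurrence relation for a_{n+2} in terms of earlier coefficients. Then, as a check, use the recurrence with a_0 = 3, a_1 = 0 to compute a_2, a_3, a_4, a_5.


Substitute y = sum_n a_n x^n.
y''(x) has coefficient (n+2)(n+1) a_{n+2} at x^n;
-5 y'(x) has coefficient -5 (n+1) a_{n+1} at x^n;
4 y(x) has coefficient 4 a_n at x^n.
Matching x^n: (n+2)(n+1) a_{n+2} - 5 (n+1) a_{n+1} + 4 a_n = 0.
Thus a_{n+2} = [5 (n+1) a_{n+1} - 4 a_n] / ((n+1)(n+2)).

Check with a_0 = 3, a_1 = 0 (apply the recurrence for n = 0, 1, 2, 3): a_0 = 3, a_1 = 0, a_2 = -6, a_3 = -10, a_4 = -21/2, a_5 = -17/2.

a_(n+2) = [5 (n+1) a_(n+1) - 4 a_n] / ((n+1)(n+2)); check: a_0 = 3, a_1 = 0, a_2 = -6, a_3 = -10, a_4 = -21/2, a_5 = -17/2


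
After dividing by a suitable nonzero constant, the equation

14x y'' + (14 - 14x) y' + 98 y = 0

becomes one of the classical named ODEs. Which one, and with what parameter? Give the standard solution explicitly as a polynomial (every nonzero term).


All three coefficients share the factor 14; dividing through by 14 gives  x y'' + (1 - x) y' + 7 y = 0.
This matches the Laguerre equation x y'' + (1 - x) y' + n y = 0 with n = 7; the polynomial solution is L_7(x).
With y = sum_k a_k x^k, matching x^k gives (k+1)k a_{k+1} + (k+1) a_{k+1} - k a_k + n a_k = 0, i.e. (k+1)^2 a_{k+1} = (k - n) a_k = (k - 7) a_k. The right side vanishes at k = 7, so the series terminates at degree 7.
Standard normalization L_n(0) = 1 gives a_0 = 1. Work upward with a_{k+1} = (k - 7) a_k / (k+1)^2:
  a_1 = (0 - 7)(1) / 1^2 = -7/1 = -7
  a_2 = (1 - 7)(-7) / 2^2 = 42/4 = 21/2
  a_3 = (2 - 7)(21/2) / 3^2 = (-105/2)/9 = -35/6
  a_4 = (3 - 7)(-35/6) / 4^2 = (70/3)/16 = 35/24
  a_5 = (4 - 7)(35/24) / 5^2 = (-35/8)/25 = -7/40
  a_6 = (5 - 7)(-7/40) / 6^2 = (7/20)/36 = 7/720
  a_7 = (6 - 7)(7/720) / 7^2 = (-7/720)/49 = -1/5040
Hence L_7(x) = -x^7/5040 + 7 x^6/720 - 7 x^5/40 + 35 x^4/24 - 35 x^3/6 + 21 x^2/2 - 7 x + 1.

L_7(x); series = -x^7/5040 + 7 x^6/720 - 7 x^5/40 + 35 x^4/24 - 35 x^3/6 + 21 x^2/2 - 7 x + 1


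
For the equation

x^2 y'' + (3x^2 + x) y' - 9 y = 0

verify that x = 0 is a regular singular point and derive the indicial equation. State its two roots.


Divide by x^2 to reach normal form y'' + P_1(x) y' + P_2(x) y = 0 with P_1(x) = 3 + 1/x and P_2(x) = -9/x^2.
x = 0 is a singular point because the y'-coefficient 3 + 1/x has a pole at x = 0 and the y-coefficient -9/x^2 has a pole at x = 0.
It is a regular singular point because x P_1(x) = p(x) = 3x + 1 and x^2 P_2(x) = q(x) = -9 are polynomials, hence analytic at x = 0.
p(0) = 1,  q(0) = -9.
Indicial equation: r(r-1) + p(0) r + q(0) = 0, i.e. r^2 + (p(0) - 1) r + q(0) = 0, i.e. r^2 - 9 = 0.
Discriminant: (0)^2 - 4(-9) = 36, so r = (0 ± 6)/2.
Solving: r_1 = 3, r_2 = -3.

indicial: r^2 - 9 = 0; roots r_1 = 3, r_2 = -3


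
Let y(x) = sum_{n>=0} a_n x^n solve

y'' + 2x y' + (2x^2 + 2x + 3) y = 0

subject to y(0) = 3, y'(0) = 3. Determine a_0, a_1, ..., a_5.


Ansatz: y(x) = sum_{n>=0} a_n x^n, so y'(x) = sum_{n>=1} n a_n x^(n-1) and y''(x) = sum_{n>=2} n(n-1) a_n x^(n-2).
Substitute into P(x) y'' + Q(x) y' + R(x) y = 0 with P(x) = 1, Q(x) = 2x, R(x) = 2x^2 + 2x + 3, and match powers of x.
Initial conditions: a_0 = 3, a_1 = 3.
Setting the coefficient of each power of x to zero and solving order by order (substituting the coefficients already found):
  x^0: 2 a_2 + 3 a_0 = 0  ->  2 a_2 = -3 a_0 = -9  ->  a_2 = -9/2
  x^1: 6 a_3 + 5 a_1 + 2 a_0 = 0  ->  6 a_3 = -5 a_1 - 2 a_0 = -21  ->  a_3 = -7/2
  x^2: 12 a_4 + 7 a_2 + 2 a_1 + 2 a_0 = 0  ->  12 a_4 = -7 a_2 - 2 a_1 - 2 a_0 = 39/2  ->  a_4 = 13/8
  x^3: 20 a_5 + 9 a_3 + 2 a_2 + 2 a_1 = 0  ->  20 a_5 = -9 a_3 - 2 a_2 - 2 a_1 = 69/2  ->  a_5 = 69/40
Truncated series: y(x) = 3 + 3 x - (9/2) x^2 - (7/2) x^3 + (13/8) x^4 + (69/40) x^5 + O(x^6).

a_0 = 3; a_1 = 3; a_2 = -9/2; a_3 = -7/2; a_4 = 13/8; a_5 = 69/40


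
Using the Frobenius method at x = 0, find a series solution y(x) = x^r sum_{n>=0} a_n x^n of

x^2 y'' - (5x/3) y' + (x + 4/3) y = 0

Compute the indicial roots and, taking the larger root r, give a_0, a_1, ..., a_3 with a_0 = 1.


Write in Frobenius form y'' + (p(x)/x) y' + (q(x)/x^2) y = 0:
  p(x) = -5/3,  q(x) = x + 4/3.
Indicial equation: r(r-1) + (-5/3) r + (4/3) = 0 -> roots r_1 = 2, r_2 = 2/3.
Take r = r_1 = 2. Let y(x) = x^r sum_{n>=0} a_n x^n with a_0 = 1.
Substitute y = x^r sum a_n x^n and match x^{r+n}. The recurrence is
  D(n) a_n + 1 a_{n-1} = 0,  where D(n) = (r+n)(r+n-1) + (-5/3)(r+n) + (4/3).
  a_n = -1 / D(n) * a_{n-1}.
Since the indicial polynomial factors as (r - r_1)(r - r_2), D(n) = (r_1 + n - r_1)(r_1 + n - r_2) = n(n + 4/3).
Evaluating step by step (a_0 = 1):
  n = 1: D(1) = 1(1 + 4/3) = 7/3; numerator = -1(1) = -1; a_1 = (-1)/(7/3) = -3/7
  n = 2: D(2) = 2(2 + 4/3) = 20/3; numerator = -1(-3/7) = 3/7; a_2 = (3/7)/(20/3) = 9/140
  n = 3: D(3) = 3(3 + 4/3) = 13; numerator = -1(9/140) = -9/140; a_3 = (-9/140)/(13) = -9/1820

r = 2; a_0 = 1; a_1 = -3/7; a_2 = 9/140; a_3 = -9/1820


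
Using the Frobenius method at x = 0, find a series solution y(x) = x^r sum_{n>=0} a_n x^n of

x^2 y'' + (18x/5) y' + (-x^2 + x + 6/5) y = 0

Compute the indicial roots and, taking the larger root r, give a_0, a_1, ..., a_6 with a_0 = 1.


Write in Frobenius form y'' + (p(x)/x) y' + (q(x)/x^2) y = 0:
  p(x) = 18/5,  q(x) = -x^2 + x + 6/5.
Indicial equation: r(r-1) + (18/5) r + (6/5) = 0 -> roots r_1 = -3/5, r_2 = -2.
Take r = r_1 = -3/5. Let y(x) = x^r sum_{n>=0} a_n x^n with a_0 = 1.
Substitute y = x^r sum a_n x^n and match x^{r+n}. The recurrence is
  D(n) a_n + 1 a_{n-1} - 1 a_{n-2} = 0,  where D(n) = (r+n)(r+n-1) + (18/5)(r+n) + (6/5).
  a_n = [-1 a_{n-1} + 1 a_{n-2}] / D(n).
Since the indicial polynomial factors as (r - r_1)(r - r_2), D(n) = (r_1 + n - r_1)(r_1 + n - r_2) = n(n + 7/5).
Evaluating step by step (a_0 = 1):
  n = 1: D(1) = 1(1 + 7/5) = 12/5; numerator = -1(1) = -1; a_1 = (-1)/(12/5) = -5/12
  n = 2: D(2) = 2(2 + 7/5) = 34/5; numerator = -1(-5/12) + 1(1) = 17/12; a_2 = (17/12)/(34/5) = 5/24
  n = 3: D(3) = 3(3 + 7/5) = 66/5; numerator = -1(5/24) + 1(-5/12) = -5/8; a_3 = (-5/8)/(66/5) = -25/528
  n = 4: D(4) = 4(4 + 7/5) = 108/5; numerator = -1(-25/528) + 1(5/24) = 45/176; a_4 = (45/176)/(108/5) = 25/2112
  n = 5: D(5) = 5(5 + 7/5) = 32; numerator = -1(25/2112) + 1(-25/528) = -125/2112; a_5 = (-125/2112)/(32) = -125/67584
  n = 6: D(6) = 6(6 + 7/5) = 222/5; numerator = -1(-125/67584) + 1(25/2112) = 925/67584; a_6 = (925/67584)/(222/5) = 125/405504

r = -3/5; a_0 = 1; a_1 = -5/12; a_2 = 5/24; a_3 = -25/528; a_4 = 25/2112; a_5 = -125/67584; a_6 = 125/405504


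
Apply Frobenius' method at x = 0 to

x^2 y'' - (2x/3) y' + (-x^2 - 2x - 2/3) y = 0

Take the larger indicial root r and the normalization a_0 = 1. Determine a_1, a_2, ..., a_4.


Write in Frobenius form y'' + (p(x)/x) y' + (q(x)/x^2) y = 0:
  p(x) = -2/3,  q(x) = -x^2 - 2x - 2/3.
Indicial equation: r(r-1) + (-2/3) r + (-2/3) = 0 -> roots r_1 = 2, r_2 = -1/3.
Take r = r_1 = 2. Let y(x) = x^r sum_{n>=0} a_n x^n with a_0 = 1.
Substitute y = x^r sum a_n x^n and match x^{r+n}. The recurrence is
  D(n) a_n - 2 a_{n-1} - 1 a_{n-2} = 0,  where D(n) = (r+n)(r+n-1) + (-2/3)(r+n) + (-2/3).
  a_n = [2 a_{n-1} + 1 a_{n-2}] / D(n).
Since the indicial polynomial factors as (r - r_1)(r - r_2), D(n) = (r_1 + n - r_1)(r_1 + n - r_2) = n(n + 7/3).
Evaluating step by step (a_0 = 1):
  n = 1: D(1) = 1(1 + 7/3) = 10/3; numerator = 2(1) = 2; a_1 = (2)/(10/3) = 3/5
  n = 2: D(2) = 2(2 + 7/3) = 26/3; numerator = 2(3/5) + 1(1) = 11/5; a_2 = (11/5)/(26/3) = 33/130
  n = 3: D(3) = 3(3 + 7/3) = 16; numerator = 2(33/130) + 1(3/5) = 72/65; a_3 = (72/65)/(16) = 9/130
  n = 4: D(4) = 4(4 + 7/3) = 76/3; numerator = 2(9/130) + 1(33/130) = 51/130; a_4 = (51/130)/(76/3) = 153/9880

r = 2; a_0 = 1; a_1 = 3/5; a_2 = 33/130; a_3 = 9/130; a_4 = 153/9880


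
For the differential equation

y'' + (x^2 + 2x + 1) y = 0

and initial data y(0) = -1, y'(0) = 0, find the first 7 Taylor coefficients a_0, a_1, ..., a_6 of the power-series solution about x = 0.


Ansatz: y(x) = sum_{n>=0} a_n x^n, so y'(x) = sum_{n>=1} n a_n x^(n-1) and y''(x) = sum_{n>=2} n(n-1) a_n x^(n-2).
Substitute into P(x) y'' + Q(x) y' + R(x) y = 0 with P(x) = 1, Q(x) = 0, R(x) = x^2 + 2x + 1, and match powers of x.
Initial conditions: a_0 = -1, a_1 = 0.
Setting the coefficient of each power of x to zero and solving order by order (substituting the coefficients already found):
  x^0: 2 a_2 + a_0 = 0  ->  2 a_2 = -a_0 = 1  ->  a_2 = 1/2
  x^1: 6 a_3 + a_1 + 2 a_0 = 0  ->  6 a_3 = -a_1 - 2 a_0 = 2  ->  a_3 = 1/3
  x^2: 12 a_4 + a_2 + 2 a_1 + a_0 = 0  ->  12 a_4 = -a_2 - 2 a_1 - a_0 = 1/2  ->  a_4 = 1/24
  x^3: 20 a_5 + a_3 + 2 a_2 + a_1 = 0  ->  20 a_5 = -a_3 - 2 a_2 - a_1 = -4/3  ->  a_5 = -1/15
  x^4: 30 a_6 + a_4 + 2 a_3 + a_2 = 0  ->  30 a_6 = -a_4 - 2 a_3 - a_2 = -29/24  ->  a_6 = -29/720
Truncated series: y(x) = -1 + (1/2) x^2 + (1/3) x^3 + (1/24) x^4 - (1/15) x^5 - (29/720) x^6 + O(x^7).

a_0 = -1; a_1 = 0; a_2 = 1/2; a_3 = 1/3; a_4 = 1/24; a_5 = -1/15; a_6 = -29/720


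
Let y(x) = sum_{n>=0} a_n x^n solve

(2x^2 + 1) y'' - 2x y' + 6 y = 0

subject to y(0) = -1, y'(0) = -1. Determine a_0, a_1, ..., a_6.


Ansatz: y(x) = sum_{n>=0} a_n x^n, so y'(x) = sum_{n>=1} n a_n x^(n-1) and y''(x) = sum_{n>=2} n(n-1) a_n x^(n-2).
Substitute into P(x) y'' + Q(x) y' + R(x) y = 0 with P(x) = 2x^2 + 1, Q(x) = -2x, R(x) = 6, and match powers of x.
Initial conditions: a_0 = -1, a_1 = -1.
Setting the coefficient of each power of x to zero and solving order by order (substituting the coefficients already found):
  x^0: 2 a_2 + 6 a_0 = 0  ->  2 a_2 = -6 a_0 = 6  ->  a_2 = 3
  x^1: 6 a_3 + 4 a_1 = 0  ->  6 a_3 = -4 a_1 = 4  ->  a_3 = 2/3
  x^2: 12 a_4 + 6 a_2 = 0  ->  12 a_4 = -6 a_2 = -18  ->  a_4 = -3/2
  x^3: 20 a_5 + 12 a_3 = 0  ->  20 a_5 = -12 a_3 = -8  ->  a_5 = -2/5
  x^4: 30 a_6 + 22 a_4 = 0  ->  30 a_6 = -22 a_4 = 33  ->  a_6 = 11/10
Truncated series: y(x) = -1 - x + 3 x^2 + (2/3) x^3 - (3/2) x^4 - (2/5) x^5 + (11/10) x^6 + O(x^7).

a_0 = -1; a_1 = -1; a_2 = 3; a_3 = 2/3; a_4 = -3/2; a_5 = -2/5; a_6 = 11/10


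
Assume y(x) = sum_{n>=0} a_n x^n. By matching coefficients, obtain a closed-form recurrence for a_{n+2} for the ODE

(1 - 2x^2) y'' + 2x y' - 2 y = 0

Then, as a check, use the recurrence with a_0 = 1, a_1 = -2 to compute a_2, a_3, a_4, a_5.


Substitute y = sum_n a_n x^n.
(1 - 2 x^2) y'' contributes (n+2)(n+1) a_{n+2} - 2 n(n-1) a_n at x^n.
2 x y'(x) contributes 2 n a_n at x^n.
-2 y(x) contributes -2 a_n at x^n.
Matching x^n: (n+2)(n+1) a_{n+2} + (-2 n(n-1) + 2 n - 2) a_n = 0.
Thus a_{n+2} = (2 n(n-1) - 2 n + 2) / ((n+1)(n+2)) * a_n.

Check with a_0 = 1, a_1 = -2 (apply the recurrence for n = 0, 1, 2, 3): a_0 = 1, a_1 = -2, a_2 = 1, a_3 = 0, a_4 = 1/6, a_5 = 0.

a_(n+2) = (2 n(n-1) - 2 n + 2) / ((n+1)(n+2)) * a_n; check: a_0 = 1, a_1 = -2, a_2 = 1, a_3 = 0, a_4 = 1/6, a_5 = 0


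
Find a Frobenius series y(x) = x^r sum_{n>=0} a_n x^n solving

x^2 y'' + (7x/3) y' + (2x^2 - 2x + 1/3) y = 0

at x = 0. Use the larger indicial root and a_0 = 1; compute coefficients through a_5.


Write in Frobenius form y'' + (p(x)/x) y' + (q(x)/x^2) y = 0:
  p(x) = 7/3,  q(x) = 2x^2 - 2x + 1/3.
Indicial equation: r(r-1) + (7/3) r + (1/3) = 0 -> roots r_1 = -1/3, r_2 = -1.
Take r = r_1 = -1/3. Let y(x) = x^r sum_{n>=0} a_n x^n with a_0 = 1.
Substitute y = x^r sum a_n x^n and match x^{r+n}. The recurrence is
  D(n) a_n - 2 a_{n-1} + 2 a_{n-2} = 0,  where D(n) = (r+n)(r+n-1) + (7/3)(r+n) + (1/3).
  a_n = [2 a_{n-1} - 2 a_{n-2}] / D(n).
Since the indicial polynomial factors as (r - r_1)(r - r_2), D(n) = (r_1 + n - r_1)(r_1 + n - r_2) = n(n + 2/3).
Evaluating step by step (a_0 = 1):
  n = 1: D(1) = 1(1 + 2/3) = 5/3; numerator = 2(1) = 2; a_1 = (2)/(5/3) = 6/5
  n = 2: D(2) = 2(2 + 2/3) = 16/3; numerator = 2(6/5) - 2(1) = 2/5; a_2 = (2/5)/(16/3) = 3/40
  n = 3: D(3) = 3(3 + 2/3) = 11; numerator = 2(3/40) - 2(6/5) = -9/4; a_3 = (-9/4)/(11) = -9/44
  n = 4: D(4) = 4(4 + 2/3) = 56/3; numerator = 2(-9/44) - 2(3/40) = -123/220; a_4 = (-123/220)/(56/3) = -369/12320
  n = 5: D(5) = 5(5 + 2/3) = 85/3; numerator = 2(-369/12320) - 2(-9/44) = 2151/6160; a_5 = (2151/6160)/(85/3) = 6453/523600

r = -1/3; a_0 = 1; a_1 = 6/5; a_2 = 3/40; a_3 = -9/44; a_4 = -369/12320; a_5 = 6453/523600


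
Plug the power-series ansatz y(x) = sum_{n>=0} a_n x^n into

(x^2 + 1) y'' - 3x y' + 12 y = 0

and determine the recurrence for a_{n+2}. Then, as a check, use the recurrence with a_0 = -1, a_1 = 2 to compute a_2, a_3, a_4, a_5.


Substitute y = sum_n a_n x^n.
(1 + 1 x^2) y'' contributes (n+2)(n+1) a_{n+2} + n(n-1) a_n at x^n.
-3 x y'(x) contributes -3 n a_n at x^n.
12 y(x) contributes 12 a_n at x^n.
Matching x^n: (n+2)(n+1) a_{n+2} + (n(n-1) - 3 n + 12) a_n = 0.
Thus a_{n+2} = (-n(n-1) + 3 n - 12) / ((n+1)(n+2)) * a_n.

Check with a_0 = -1, a_1 = 2 (apply the recurrence for n = 0, 1, 2, 3): a_0 = -1, a_1 = 2, a_2 = 6, a_3 = -3, a_4 = -4, a_5 = 27/20.

a_(n+2) = (-n(n-1) + 3 n - 12) / ((n+1)(n+2)) * a_n; check: a_0 = -1, a_1 = 2, a_2 = 6, a_3 = -3, a_4 = -4, a_5 = 27/20


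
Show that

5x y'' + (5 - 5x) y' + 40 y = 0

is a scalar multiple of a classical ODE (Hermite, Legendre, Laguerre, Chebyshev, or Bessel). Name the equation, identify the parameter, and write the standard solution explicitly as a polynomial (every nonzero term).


All three coefficients share the factor 5; dividing through by 5 gives  x y'' + (1 - x) y' + 8 y = 0.
This matches the Laguerre equation x y'' + (1 - x) y' + n y = 0 with n = 8; the polynomial solution is L_8(x).
With y = sum_k a_k x^k, matching x^k gives (k+1)k a_{k+1} + (k+1) a_{k+1} - k a_k + n a_k = 0, i.e. (k+1)^2 a_{k+1} = (k - n) a_k = (k - 8) a_k. The right side vanishes at k = 8, so the series terminates at degree 8.
Standard normalization L_n(0) = 1 gives a_0 = 1. Work upward with a_{k+1} = (k - 8) a_k / (k+1)^2:
  a_1 = (0 - 8)(1) / 1^2 = -8/1 = -8
  a_2 = (1 - 8)(-8) / 2^2 = 56/4 = 14
  a_3 = (2 - 8)(14) / 3^2 = -84/9 = -28/3
  a_4 = (3 - 8)(-28/3) / 4^2 = (140/3)/16 = 35/12
  a_5 = (4 - 8)(35/12) / 5^2 = (-35/3)/25 = -7/15
  a_6 = (5 - 8)(-7/15) / 6^2 = (7/5)/36 = 7/180
  a_7 = (6 - 8)(7/180) / 7^2 = (-7/90)/49 = -1/630
  a_8 = (7 - 8)(-1/630) / 8^2 = (1/630)/64 = 1/40320
Hence L_8(x) = x^8/40320 - x^7/630 + 7 x^6/180 - 7 x^5/15 + 35 x^4/12 - 28 x^3/3 + 14 x^2 - 8 x + 1.

L_8(x); series = x^8/40320 - x^7/630 + 7 x^6/180 - 7 x^5/15 + 35 x^4/12 - 28 x^3/3 + 14 x^2 - 8 x + 1


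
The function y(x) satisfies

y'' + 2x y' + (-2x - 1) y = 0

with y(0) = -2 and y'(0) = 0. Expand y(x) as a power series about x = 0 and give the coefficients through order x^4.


Ansatz: y(x) = sum_{n>=0} a_n x^n, so y'(x) = sum_{n>=1} n a_n x^(n-1) and y''(x) = sum_{n>=2} n(n-1) a_n x^(n-2).
Substitute into P(x) y'' + Q(x) y' + R(x) y = 0 with P(x) = 1, Q(x) = 2x, R(x) = -2x - 1, and match powers of x.
Initial conditions: a_0 = -2, a_1 = 0.
Setting the coefficient of each power of x to zero and solving order by order (substituting the coefficients already found):
  x^0: 2 a_2 - a_0 = 0  ->  2 a_2 = a_0 = -2  ->  a_2 = -1
  x^1: 6 a_3 + a_1 - 2 a_0 = 0  ->  6 a_3 = -a_1 + 2 a_0 = -4  ->  a_3 = -2/3
  x^2: 12 a_4 + 3 a_2 - 2 a_1 = 0  ->  12 a_4 = -3 a_2 + 2 a_1 = 3  ->  a_4 = 1/4
Truncated series: y(x) = -2 - x^2 - (2/3) x^3 + (1/4) x^4 + O(x^5).

a_0 = -2; a_1 = 0; a_2 = -1; a_3 = -2/3; a_4 = 1/4


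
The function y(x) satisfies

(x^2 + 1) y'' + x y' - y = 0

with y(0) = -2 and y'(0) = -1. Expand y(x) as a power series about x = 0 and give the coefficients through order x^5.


Ansatz: y(x) = sum_{n>=0} a_n x^n, so y'(x) = sum_{n>=1} n a_n x^(n-1) and y''(x) = sum_{n>=2} n(n-1) a_n x^(n-2).
Substitute into P(x) y'' + Q(x) y' + R(x) y = 0 with P(x) = x^2 + 1, Q(x) = x, R(x) = -1, and match powers of x.
Initial conditions: a_0 = -2, a_1 = -1.
Setting the coefficient of each power of x to zero and solving order by order (substituting the coefficients already found):
  x^0: 2 a_2 - a_0 = 0  ->  2 a_2 = a_0 = -2  ->  a_2 = -1
  x^1: 6 a_3 = 0  ->  a_3 = 0
  x^2: 12 a_4 + 3 a_2 = 0  ->  12 a_4 = -3 a_2 = 3  ->  a_4 = 1/4
  x^3: 20 a_5 + 8 a_3 = 0  ->  20 a_5 = -8 a_3 = 0  ->  a_5 = 0
Truncated series: y(x) = -2 - x - x^2 + (1/4) x^4 + O(x^6).

a_0 = -2; a_1 = -1; a_2 = -1; a_3 = 0; a_4 = 1/4; a_5 = 0


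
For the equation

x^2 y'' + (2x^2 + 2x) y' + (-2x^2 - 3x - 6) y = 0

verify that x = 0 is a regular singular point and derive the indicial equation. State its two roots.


Divide by x^2 to reach normal form y'' + P_1(x) y' + P_2(x) y = 0 with P_1(x) = 2 + 2/x and P_2(x) = -2 - 3/x - 6/x^2.
x = 0 is a singular point because the y'-coefficient 2 + 2/x has a pole at x = 0 and the y-coefficient -2 - 3/x - 6/x^2 has a pole at x = 0.
It is a regular singular point because x P_1(x) = p(x) = 2x + 2 and x^2 P_2(x) = q(x) = -2x^2 - 3x - 6 are polynomials, hence analytic at x = 0.
p(0) = 2,  q(0) = -6.
Indicial equation: r(r-1) + p(0) r + q(0) = 0, i.e. r^2 + (p(0) - 1) r + q(0) = 0, i.e. r^2 + 1 r - 6 = 0.
Discriminant: (1)^2 - 4(-6) = 25, so r = (-1 ± 5)/2.
Solving: r_1 = 2, r_2 = -3.

indicial: r^2 + 1 r - 6 = 0; roots r_1 = 2, r_2 = -3


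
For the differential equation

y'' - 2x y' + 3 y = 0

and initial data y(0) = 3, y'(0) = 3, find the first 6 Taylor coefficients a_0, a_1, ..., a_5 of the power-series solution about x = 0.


Ansatz: y(x) = sum_{n>=0} a_n x^n, so y'(x) = sum_{n>=1} n a_n x^(n-1) and y''(x) = sum_{n>=2} n(n-1) a_n x^(n-2).
Substitute into P(x) y'' + Q(x) y' + R(x) y = 0 with P(x) = 1, Q(x) = -2x, R(x) = 3, and match powers of x.
Initial conditions: a_0 = 3, a_1 = 3.
Setting the coefficient of each power of x to zero and solving order by order (substituting the coefficients already found):
  x^0: 2 a_2 + 3 a_0 = 0  ->  2 a_2 = -3 a_0 = -9  ->  a_2 = -9/2
  x^1: 6 a_3 + a_1 = 0  ->  6 a_3 = -a_1 = -3  ->  a_3 = -1/2
  x^2: 12 a_4 - a_2 = 0  ->  12 a_4 = a_2 = -9/2  ->  a_4 = -3/8
  x^3: 20 a_5 - 3 a_3 = 0  ->  20 a_5 = 3 a_3 = -3/2  ->  a_5 = -3/40
Truncated series: y(x) = 3 + 3 x - (9/2) x^2 - (1/2) x^3 - (3/8) x^4 - (3/40) x^5 + O(x^6).

a_0 = 3; a_1 = 3; a_2 = -9/2; a_3 = -1/2; a_4 = -3/8; a_5 = -3/40


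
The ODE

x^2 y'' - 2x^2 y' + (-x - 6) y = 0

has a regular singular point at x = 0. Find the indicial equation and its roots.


Divide by x^2 to reach normal form y'' + P_1(x) y' + P_2(x) y = 0 with P_1(x) = -2 and P_2(x) = -1/x - 6/x^2.
x = 0 is a singular point because the y-coefficient -1/x - 6/x^2 has a pole at x = 0.
It is a regular singular point because x P_1(x) = p(x) = -2x and x^2 P_2(x) = q(x) = -x - 6 are polynomials, hence analytic at x = 0.
p(0) = 0,  q(0) = -6.
Indicial equation: r(r-1) + p(0) r + q(0) = 0, i.e. r^2 + (p(0) - 1) r + q(0) = 0, i.e. r^2 - 1 r - 6 = 0.
Discriminant: (-1)^2 - 4(-6) = 25, so r = (1 ± 5)/2.
Solving: r_1 = 3, r_2 = -2.

indicial: r^2 - 1 r - 6 = 0; roots r_1 = 3, r_2 = -2


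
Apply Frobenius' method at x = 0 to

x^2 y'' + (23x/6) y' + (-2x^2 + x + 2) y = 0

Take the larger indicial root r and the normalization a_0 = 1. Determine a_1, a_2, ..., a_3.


Write in Frobenius form y'' + (p(x)/x) y' + (q(x)/x^2) y = 0:
  p(x) = 23/6,  q(x) = -2x^2 + x + 2.
Indicial equation: r(r-1) + (23/6) r + (2) = 0 -> roots r_1 = -4/3, r_2 = -3/2.
Take r = r_1 = -4/3. Let y(x) = x^r sum_{n>=0} a_n x^n with a_0 = 1.
Substitute y = x^r sum a_n x^n and match x^{r+n}. The recurrence is
  D(n) a_n + 1 a_{n-1} - 2 a_{n-2} = 0,  where D(n) = (r+n)(r+n-1) + (23/6)(r+n) + (2).
  a_n = [-1 a_{n-1} + 2 a_{n-2}] / D(n).
Since the indicial polynomial factors as (r - r_1)(r - r_2), D(n) = (r_1 + n - r_1)(r_1 + n - r_2) = n(n + 1/6).
Evaluating step by step (a_0 = 1):
  n = 1: D(1) = 1(1 + 1/6) = 7/6; numerator = -1(1) = -1; a_1 = (-1)/(7/6) = -6/7
  n = 2: D(2) = 2(2 + 1/6) = 13/3; numerator = -1(-6/7) + 2(1) = 20/7; a_2 = (20/7)/(13/3) = 60/91
  n = 3: D(3) = 3(3 + 1/6) = 19/2; numerator = -1(60/91) + 2(-6/7) = -216/91; a_3 = (-216/91)/(19/2) = -432/1729

r = -4/3; a_0 = 1; a_1 = -6/7; a_2 = 60/91; a_3 = -432/1729


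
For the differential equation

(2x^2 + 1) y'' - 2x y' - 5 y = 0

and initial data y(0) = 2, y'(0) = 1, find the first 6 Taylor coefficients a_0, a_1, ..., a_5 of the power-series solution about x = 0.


Ansatz: y(x) = sum_{n>=0} a_n x^n, so y'(x) = sum_{n>=1} n a_n x^(n-1) and y''(x) = sum_{n>=2} n(n-1) a_n x^(n-2).
Substitute into P(x) y'' + Q(x) y' + R(x) y = 0 with P(x) = 2x^2 + 1, Q(x) = -2x, R(x) = -5, and match powers of x.
Initial conditions: a_0 = 2, a_1 = 1.
Setting the coefficient of each power of x to zero and solving order by order (substituting the coefficients already found):
  x^0: 2 a_2 - 5 a_0 = 0  ->  2 a_2 = 5 a_0 = 10  ->  a_2 = 5
  x^1: 6 a_3 - 7 a_1 = 0  ->  6 a_3 = 7 a_1 = 7  ->  a_3 = 7/6
  x^2: 12 a_4 - 5 a_2 = 0  ->  12 a_4 = 5 a_2 = 25  ->  a_4 = 25/12
  x^3: 20 a_5 + a_3 = 0  ->  20 a_5 = -a_3 = -7/6  ->  a_5 = -7/120
Truncated series: y(x) = 2 + x + 5 x^2 + (7/6) x^3 + (25/12) x^4 - (7/120) x^5 + O(x^6).

a_0 = 2; a_1 = 1; a_2 = 5; a_3 = 7/6; a_4 = 25/12; a_5 = -7/120


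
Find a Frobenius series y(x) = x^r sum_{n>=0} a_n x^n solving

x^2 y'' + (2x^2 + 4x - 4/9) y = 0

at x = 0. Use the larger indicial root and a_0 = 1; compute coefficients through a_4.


Write in Frobenius form y'' + (p(x)/x) y' + (q(x)/x^2) y = 0:
  p(x) = 0,  q(x) = 2x^2 + 4x - 4/9.
Indicial equation: r(r-1) + (0) r + (-4/9) = 0 -> roots r_1 = 4/3, r_2 = -1/3.
Take r = r_1 = 4/3. Let y(x) = x^r sum_{n>=0} a_n x^n with a_0 = 1.
Substitute y = x^r sum a_n x^n and match x^{r+n}. The recurrence is
  D(n) a_n + 4 a_{n-1} + 2 a_{n-2} = 0,  where D(n) = (r+n)(r+n-1) + (0)(r+n) + (-4/9).
  a_n = [-4 a_{n-1} - 2 a_{n-2}] / D(n).
Since the indicial polynomial factors as (r - r_1)(r - r_2), D(n) = (r_1 + n - r_1)(r_1 + n - r_2) = n(n + 5/3).
Evaluating step by step (a_0 = 1):
  n = 1: D(1) = 1(1 + 5/3) = 8/3; numerator = -4(1) = -4; a_1 = (-4)/(8/3) = -3/2
  n = 2: D(2) = 2(2 + 5/3) = 22/3; numerator = -4(-3/2) - 2(1) = 4; a_2 = (4)/(22/3) = 6/11
  n = 3: D(3) = 3(3 + 5/3) = 14; numerator = -4(6/11) - 2(-3/2) = 9/11; a_3 = (9/11)/(14) = 9/154
  n = 4: D(4) = 4(4 + 5/3) = 68/3; numerator = -4(9/154) - 2(6/11) = -102/77; a_4 = (-102/77)/(68/3) = -9/154

r = 4/3; a_0 = 1; a_1 = -3/2; a_2 = 6/11; a_3 = 9/154; a_4 = -9/154


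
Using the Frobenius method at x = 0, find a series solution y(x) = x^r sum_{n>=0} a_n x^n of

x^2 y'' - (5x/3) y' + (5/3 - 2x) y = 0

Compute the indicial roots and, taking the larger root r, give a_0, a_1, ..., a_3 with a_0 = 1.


Write in Frobenius form y'' + (p(x)/x) y' + (q(x)/x^2) y = 0:
  p(x) = -5/3,  q(x) = 5/3 - 2x.
Indicial equation: r(r-1) + (-5/3) r + (5/3) = 0 -> roots r_1 = 5/3, r_2 = 1.
Take r = r_1 = 5/3. Let y(x) = x^r sum_{n>=0} a_n x^n with a_0 = 1.
Substitute y = x^r sum a_n x^n and match x^{r+n}. The recurrence is
  D(n) a_n - 2 a_{n-1} = 0,  where D(n) = (r+n)(r+n-1) + (-5/3)(r+n) + (5/3).
  a_n = 2 / D(n) * a_{n-1}.
Since the indicial polynomial factors as (r - r_1)(r - r_2), D(n) = (r_1 + n - r_1)(r_1 + n - r_2) = n(n + 2/3).
Evaluating step by step (a_0 = 1):
  n = 1: D(1) = 1(1 + 2/3) = 5/3; numerator = 2(1) = 2; a_1 = (2)/(5/3) = 6/5
  n = 2: D(2) = 2(2 + 2/3) = 16/3; numerator = 2(6/5) = 12/5; a_2 = (12/5)/(16/3) = 9/20
  n = 3: D(3) = 3(3 + 2/3) = 11; numerator = 2(9/20) = 9/10; a_3 = (9/10)/(11) = 9/110

r = 5/3; a_0 = 1; a_1 = 6/5; a_2 = 9/20; a_3 = 9/110


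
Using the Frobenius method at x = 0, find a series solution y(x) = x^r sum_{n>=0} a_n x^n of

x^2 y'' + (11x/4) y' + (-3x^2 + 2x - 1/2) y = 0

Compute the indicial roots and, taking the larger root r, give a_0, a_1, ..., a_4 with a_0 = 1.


Write in Frobenius form y'' + (p(x)/x) y' + (q(x)/x^2) y = 0:
  p(x) = 11/4,  q(x) = -3x^2 + 2x - 1/2.
Indicial equation: r(r-1) + (11/4) r + (-1/2) = 0 -> roots r_1 = 1/4, r_2 = -2.
Take r = r_1 = 1/4. Let y(x) = x^r sum_{n>=0} a_n x^n with a_0 = 1.
Substitute y = x^r sum a_n x^n and match x^{r+n}. The recurrence is
  D(n) a_n + 2 a_{n-1} - 3 a_{n-2} = 0,  where D(n) = (r+n)(r+n-1) + (11/4)(r+n) + (-1/2).
  a_n = [-2 a_{n-1} + 3 a_{n-2}] / D(n).
Since the indicial polynomial factors as (r - r_1)(r - r_2), D(n) = (r_1 + n - r_1)(r_1 + n - r_2) = n(n + 9/4).
Evaluating step by step (a_0 = 1):
  n = 1: D(1) = 1(1 + 9/4) = 13/4; numerator = -2(1) = -2; a_1 = (-2)/(13/4) = -8/13
  n = 2: D(2) = 2(2 + 9/4) = 17/2; numerator = -2(-8/13) + 3(1) = 55/13; a_2 = (55/13)/(17/2) = 110/221
  n = 3: D(3) = 3(3 + 9/4) = 63/4; numerator = -2(110/221) + 3(-8/13) = -628/221; a_3 = (-628/221)/(63/4) = -2512/13923
  n = 4: D(4) = 4(4 + 9/4) = 25; numerator = -2(-2512/13923) + 3(110/221) = 25814/13923; a_4 = (25814/13923)/(25) = 25814/348075

r = 1/4; a_0 = 1; a_1 = -8/13; a_2 = 110/221; a_3 = -2512/13923; a_4 = 25814/348075


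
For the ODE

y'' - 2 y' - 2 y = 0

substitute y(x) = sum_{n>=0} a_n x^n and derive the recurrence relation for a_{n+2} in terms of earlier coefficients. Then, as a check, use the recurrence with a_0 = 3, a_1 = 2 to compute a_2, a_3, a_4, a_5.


Substitute y = sum_n a_n x^n.
y''(x) has coefficient (n+2)(n+1) a_{n+2} at x^n;
-2 y'(x) has coefficient -2 (n+1) a_{n+1} at x^n;
-2 y(x) has coefficient -2 a_n at x^n.
Matching x^n: (n+2)(n+1) a_{n+2} - 2 (n+1) a_{n+1} - 2 a_n = 0.
Thus a_{n+2} = [2 (n+1) a_{n+1} + 2 a_n] / ((n+1)(n+2)).

Check with a_0 = 3, a_1 = 2 (apply the recurrence for n = 0, 1, 2, 3): a_0 = 3, a_1 = 2, a_2 = 5, a_3 = 4, a_4 = 17/6, a_5 = 23/15.

a_(n+2) = [2 (n+1) a_(n+1) + 2 a_n] / ((n+1)(n+2)); check: a_0 = 3, a_1 = 2, a_2 = 5, a_3 = 4, a_4 = 17/6, a_5 = 23/15


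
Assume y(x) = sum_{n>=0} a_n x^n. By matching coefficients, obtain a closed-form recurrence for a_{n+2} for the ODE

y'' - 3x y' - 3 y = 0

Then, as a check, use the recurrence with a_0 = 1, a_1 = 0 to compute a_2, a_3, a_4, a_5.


Substitute y = sum_n a_n x^n.
y''(x) has coefficient (n+2)(n+1) a_{n+2} at x^n;
-3 x y'(x) has coefficient -3 n a_n at x^n (shift);
-3 y(x) has coefficient -3 a_n at x^n.
Matching x^n: (n+2)(n+1) a_{n+2} + (-3n - 3) a_n = 0.
Thus a_{n+2} = (3n + 3) / ((n+1)(n+2)) * a_n.

Check with a_0 = 1, a_1 = 0 (apply the recurrence for n = 0, 1, 2, 3): a_0 = 1, a_1 = 0, a_2 = 3/2, a_3 = 0, a_4 = 9/8, a_5 = 0.

a_(n+2) = (3n + 3) / ((n+1)(n+2)) * a_n; check: a_0 = 1, a_1 = 0, a_2 = 3/2, a_3 = 0, a_4 = 9/8, a_5 = 0


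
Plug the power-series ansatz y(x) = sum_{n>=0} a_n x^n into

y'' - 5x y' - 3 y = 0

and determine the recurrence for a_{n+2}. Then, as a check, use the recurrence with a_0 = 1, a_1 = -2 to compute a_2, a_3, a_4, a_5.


Substitute y = sum_n a_n x^n.
y''(x) has coefficient (n+2)(n+1) a_{n+2} at x^n;
-5 x y'(x) has coefficient -5 n a_n at x^n (shift);
-3 y(x) has coefficient -3 a_n at x^n.
Matching x^n: (n+2)(n+1) a_{n+2} + (-5n - 3) a_n = 0.
Thus a_{n+2} = (5n + 3) / ((n+1)(n+2)) * a_n.

Check with a_0 = 1, a_1 = -2 (apply the recurrence for n = 0, 1, 2, 3): a_0 = 1, a_1 = -2, a_2 = 3/2, a_3 = -8/3, a_4 = 13/8, a_5 = -12/5.

a_(n+2) = (5n + 3) / ((n+1)(n+2)) * a_n; check: a_0 = 1, a_1 = -2, a_2 = 3/2, a_3 = -8/3, a_4 = 13/8, a_5 = -12/5


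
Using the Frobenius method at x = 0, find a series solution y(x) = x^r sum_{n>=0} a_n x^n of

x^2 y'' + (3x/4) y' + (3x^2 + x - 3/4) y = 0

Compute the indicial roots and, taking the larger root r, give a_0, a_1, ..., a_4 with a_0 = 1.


Write in Frobenius form y'' + (p(x)/x) y' + (q(x)/x^2) y = 0:
  p(x) = 3/4,  q(x) = 3x^2 + x - 3/4.
Indicial equation: r(r-1) + (3/4) r + (-3/4) = 0 -> roots r_1 = 1, r_2 = -3/4.
Take r = r_1 = 1. Let y(x) = x^r sum_{n>=0} a_n x^n with a_0 = 1.
Substitute y = x^r sum a_n x^n and match x^{r+n}. The recurrence is
  D(n) a_n + 1 a_{n-1} + 3 a_{n-2} = 0,  where D(n) = (r+n)(r+n-1) + (3/4)(r+n) + (-3/4).
  a_n = [-1 a_{n-1} - 3 a_{n-2}] / D(n).
Since the indicial polynomial factors as (r - r_1)(r - r_2), D(n) = (r_1 + n - r_1)(r_1 + n - r_2) = n(n + 7/4).
Evaluating step by step (a_0 = 1):
  n = 1: D(1) = 1(1 + 7/4) = 11/4; numerator = -1(1) = -1; a_1 = (-1)/(11/4) = -4/11
  n = 2: D(2) = 2(2 + 7/4) = 15/2; numerator = -1(-4/11) - 3(1) = -29/11; a_2 = (-29/11)/(15/2) = -58/165
  n = 3: D(3) = 3(3 + 7/4) = 57/4; numerator = -1(-58/165) - 3(-4/11) = 238/165; a_3 = (238/165)/(57/4) = 952/9405
  n = 4: D(4) = 4(4 + 7/4) = 23; numerator = -1(952/9405) - 3(-58/165) = 8966/9405; a_4 = (8966/9405)/(23) = 8966/216315

r = 1; a_0 = 1; a_1 = -4/11; a_2 = -58/165; a_3 = 952/9405; a_4 = 8966/216315


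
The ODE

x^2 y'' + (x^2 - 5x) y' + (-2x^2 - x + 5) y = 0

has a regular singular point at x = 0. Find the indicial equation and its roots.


Divide by x^2 to reach normal form y'' + P_1(x) y' + P_2(x) y = 0 with P_1(x) = 1 - 5/x and P_2(x) = -2 - 1/x + 5/x^2.
x = 0 is a singular point because the y'-coefficient 1 - 5/x has a pole at x = 0 and the y-coefficient -2 - 1/x + 5/x^2 has a pole at x = 0.
It is a regular singular point because x P_1(x) = p(x) = x - 5 and x^2 P_2(x) = q(x) = -2x^2 - x + 5 are polynomials, hence analytic at x = 0.
p(0) = -5,  q(0) = 5.
Indicial equation: r(r-1) + p(0) r + q(0) = 0, i.e. r^2 + (p(0) - 1) r + q(0) = 0, i.e. r^2 - 6 r + 5 = 0.
Discriminant: (-6)^2 - 4(5) = 16, so r = (6 ± 4)/2.
Solving: r_1 = 5, r_2 = 1.

indicial: r^2 - 6 r + 5 = 0; roots r_1 = 5, r_2 = 1


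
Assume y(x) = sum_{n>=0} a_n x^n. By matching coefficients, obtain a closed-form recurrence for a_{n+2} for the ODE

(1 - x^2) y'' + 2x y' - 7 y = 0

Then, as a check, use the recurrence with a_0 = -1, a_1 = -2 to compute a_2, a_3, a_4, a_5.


Substitute y = sum_n a_n x^n.
(1 - 1 x^2) y'' contributes (n+2)(n+1) a_{n+2} - n(n-1) a_n at x^n.
2 x y'(x) contributes 2 n a_n at x^n.
-7 y(x) contributes -7 a_n at x^n.
Matching x^n: (n+2)(n+1) a_{n+2} + (-n(n-1) + 2 n - 7) a_n = 0.
Thus a_{n+2} = (n(n-1) - 2 n + 7) / ((n+1)(n+2)) * a_n.

Check with a_0 = -1, a_1 = -2 (apply the recurrence for n = 0, 1, 2, 3): a_0 = -1, a_1 = -2, a_2 = -7/2, a_3 = -5/3, a_4 = -35/24, a_5 = -7/12.

a_(n+2) = (n(n-1) - 2 n + 7) / ((n+1)(n+2)) * a_n; check: a_0 = -1, a_1 = -2, a_2 = -7/2, a_3 = -5/3, a_4 = -35/24, a_5 = -7/12


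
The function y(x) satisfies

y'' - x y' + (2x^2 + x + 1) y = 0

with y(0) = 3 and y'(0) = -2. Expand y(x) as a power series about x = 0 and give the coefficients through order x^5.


Ansatz: y(x) = sum_{n>=0} a_n x^n, so y'(x) = sum_{n>=1} n a_n x^(n-1) and y''(x) = sum_{n>=2} n(n-1) a_n x^(n-2).
Substitute into P(x) y'' + Q(x) y' + R(x) y = 0 with P(x) = 1, Q(x) = -x, R(x) = 2x^2 + x + 1, and match powers of x.
Initial conditions: a_0 = 3, a_1 = -2.
Setting the coefficient of each power of x to zero and solving order by order (substituting the coefficients already found):
  x^0: 2 a_2 + a_0 = 0  ->  2 a_2 = -a_0 = -3  ->  a_2 = -3/2
  x^1: 6 a_3 + a_0 = 0  ->  6 a_3 = -a_0 = -3  ->  a_3 = -1/2
  x^2: 12 a_4 - a_2 + a_1 + 2 a_0 = 0  ->  12 a_4 = a_2 - a_1 - 2 a_0 = -11/2  ->  a_4 = -11/24
  x^3: 20 a_5 - 2 a_3 + a_2 + 2 a_1 = 0  ->  20 a_5 = 2 a_3 - a_2 - 2 a_1 = 9/2  ->  a_5 = 9/40
Truncated series: y(x) = 3 - 2 x - (3/2) x^2 - (1/2) x^3 - (11/24) x^4 + (9/40) x^5 + O(x^6).

a_0 = 3; a_1 = -2; a_2 = -3/2; a_3 = -1/2; a_4 = -11/24; a_5 = 9/40


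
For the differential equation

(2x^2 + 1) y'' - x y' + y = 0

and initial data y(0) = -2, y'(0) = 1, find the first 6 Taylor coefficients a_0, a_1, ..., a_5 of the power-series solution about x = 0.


Ansatz: y(x) = sum_{n>=0} a_n x^n, so y'(x) = sum_{n>=1} n a_n x^(n-1) and y''(x) = sum_{n>=2} n(n-1) a_n x^(n-2).
Substitute into P(x) y'' + Q(x) y' + R(x) y = 0 with P(x) = 2x^2 + 1, Q(x) = -x, R(x) = 1, and match powers of x.
Initial conditions: a_0 = -2, a_1 = 1.
Setting the coefficient of each power of x to zero and solving order by order (substituting the coefficients already found):
  x^0: 2 a_2 + a_0 = 0  ->  2 a_2 = -a_0 = 2  ->  a_2 = 1
  x^1: 6 a_3 = 0  ->  a_3 = 0
  x^2: 12 a_4 + 3 a_2 = 0  ->  12 a_4 = -3 a_2 = -3  ->  a_4 = -1/4
  x^3: 20 a_5 + 10 a_3 = 0  ->  20 a_5 = -10 a_3 = 0  ->  a_5 = 0
Truncated series: y(x) = -2 + x + x^2 - (1/4) x^4 + O(x^6).

a_0 = -2; a_1 = 1; a_2 = 1; a_3 = 0; a_4 = -1/4; a_5 = 0


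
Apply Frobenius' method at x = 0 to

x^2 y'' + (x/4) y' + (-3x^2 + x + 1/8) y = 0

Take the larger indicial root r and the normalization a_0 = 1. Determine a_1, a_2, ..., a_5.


Write in Frobenius form y'' + (p(x)/x) y' + (q(x)/x^2) y = 0:
  p(x) = 1/4,  q(x) = -3x^2 + x + 1/8.
Indicial equation: r(r-1) + (1/4) r + (1/8) = 0 -> roots r_1 = 1/2, r_2 = 1/4.
Take r = r_1 = 1/2. Let y(x) = x^r sum_{n>=0} a_n x^n with a_0 = 1.
Substitute y = x^r sum a_n x^n and match x^{r+n}. The recurrence is
  D(n) a_n + 1 a_{n-1} - 3 a_{n-2} = 0,  where D(n) = (r+n)(r+n-1) + (1/4)(r+n) + (1/8).
  a_n = [-1 a_{n-1} + 3 a_{n-2}] / D(n).
Since the indicial polynomial factors as (r - r_1)(r - r_2), D(n) = (r_1 + n - r_1)(r_1 + n - r_2) = n(n + 1/4).
Evaluating step by step (a_0 = 1):
  n = 1: D(1) = 1(1 + 1/4) = 5/4; numerator = -1(1) = -1; a_1 = (-1)/(5/4) = -4/5
  n = 2: D(2) = 2(2 + 1/4) = 9/2; numerator = -1(-4/5) + 3(1) = 19/5; a_2 = (19/5)/(9/2) = 38/45
  n = 3: D(3) = 3(3 + 1/4) = 39/4; numerator = -1(38/45) + 3(-4/5) = -146/45; a_3 = (-146/45)/(39/4) = -584/1755
  n = 4: D(4) = 4(4 + 1/4) = 17; numerator = -1(-584/1755) + 3(38/45) = 1006/351; a_4 = (1006/351)/(17) = 1006/5967
  n = 5: D(5) = 5(5 + 1/4) = 105/4; numerator = -1(1006/5967) + 3(-584/1755) = -2678/2295; a_5 = (-2678/2295)/(105/4) = -10712/240975

r = 1/2; a_0 = 1; a_1 = -4/5; a_2 = 38/45; a_3 = -584/1755; a_4 = 1006/5967; a_5 = -10712/240975


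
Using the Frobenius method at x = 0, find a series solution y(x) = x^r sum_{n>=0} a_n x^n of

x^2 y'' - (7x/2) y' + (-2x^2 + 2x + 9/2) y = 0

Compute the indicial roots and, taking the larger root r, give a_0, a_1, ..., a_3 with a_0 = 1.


Write in Frobenius form y'' + (p(x)/x) y' + (q(x)/x^2) y = 0:
  p(x) = -7/2,  q(x) = -2x^2 + 2x + 9/2.
Indicial equation: r(r-1) + (-7/2) r + (9/2) = 0 -> roots r_1 = 3, r_2 = 3/2.
Take r = r_1 = 3. Let y(x) = x^r sum_{n>=0} a_n x^n with a_0 = 1.
Substitute y = x^r sum a_n x^n and match x^{r+n}. The recurrence is
  D(n) a_n + 2 a_{n-1} - 2 a_{n-2} = 0,  where D(n) = (r+n)(r+n-1) + (-7/2)(r+n) + (9/2).
  a_n = [-2 a_{n-1} + 2 a_{n-2}] / D(n).
Since the indicial polynomial factors as (r - r_1)(r - r_2), D(n) = (r_1 + n - r_1)(r_1 + n - r_2) = n(n + 3/2).
Evaluating step by step (a_0 = 1):
  n = 1: D(1) = 1(1 + 3/2) = 5/2; numerator = -2(1) = -2; a_1 = (-2)/(5/2) = -4/5
  n = 2: D(2) = 2(2 + 3/2) = 7; numerator = -2(-4/5) + 2(1) = 18/5; a_2 = (18/5)/(7) = 18/35
  n = 3: D(3) = 3(3 + 3/2) = 27/2; numerator = -2(18/35) + 2(-4/5) = -92/35; a_3 = (-92/35)/(27/2) = -184/945

r = 3; a_0 = 1; a_1 = -4/5; a_2 = 18/35; a_3 = -184/945


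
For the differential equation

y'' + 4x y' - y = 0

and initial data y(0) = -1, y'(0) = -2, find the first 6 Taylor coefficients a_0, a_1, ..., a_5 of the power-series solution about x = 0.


Ansatz: y(x) = sum_{n>=0} a_n x^n, so y'(x) = sum_{n>=1} n a_n x^(n-1) and y''(x) = sum_{n>=2} n(n-1) a_n x^(n-2).
Substitute into P(x) y'' + Q(x) y' + R(x) y = 0 with P(x) = 1, Q(x) = 4x, R(x) = -1, and match powers of x.
Initial conditions: a_0 = -1, a_1 = -2.
Setting the coefficient of each power of x to zero and solving order by order (substituting the coefficients already found):
  x^0: 2 a_2 - a_0 = 0  ->  2 a_2 = a_0 = -1  ->  a_2 = -1/2
  x^1: 6 a_3 + 3 a_1 = 0  ->  6 a_3 = -3 a_1 = 6  ->  a_3 = 1
  x^2: 12 a_4 + 7 a_2 = 0  ->  12 a_4 = -7 a_2 = 7/2  ->  a_4 = 7/24
  x^3: 20 a_5 + 11 a_3 = 0  ->  20 a_5 = -11 a_3 = -11  ->  a_5 = -11/20
Truncated series: y(x) = -1 - 2 x - (1/2) x^2 + x^3 + (7/24) x^4 - (11/20) x^5 + O(x^6).

a_0 = -1; a_1 = -2; a_2 = -1/2; a_3 = 1; a_4 = 7/24; a_5 = -11/20


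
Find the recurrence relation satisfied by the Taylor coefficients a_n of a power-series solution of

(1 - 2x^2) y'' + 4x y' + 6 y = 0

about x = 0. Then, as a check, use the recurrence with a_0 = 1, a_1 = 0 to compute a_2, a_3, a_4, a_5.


Substitute y = sum_n a_n x^n.
(1 - 2 x^2) y'' contributes (n+2)(n+1) a_{n+2} - 2 n(n-1) a_n at x^n.
4 x y'(x) contributes 4 n a_n at x^n.
6 y(x) contributes 6 a_n at x^n.
Matching x^n: (n+2)(n+1) a_{n+2} + (-2 n(n-1) + 4 n + 6) a_n = 0.
Thus a_{n+2} = (2 n(n-1) - 4 n - 6) / ((n+1)(n+2)) * a_n.

Check with a_0 = 1, a_1 = 0 (apply the recurrence for n = 0, 1, 2, 3): a_0 = 1, a_1 = 0, a_2 = -3, a_3 = 0, a_4 = 5/2, a_5 = 0.

a_(n+2) = (2 n(n-1) - 4 n - 6) / ((n+1)(n+2)) * a_n; check: a_0 = 1, a_1 = 0, a_2 = -3, a_3 = 0, a_4 = 5/2, a_5 = 0


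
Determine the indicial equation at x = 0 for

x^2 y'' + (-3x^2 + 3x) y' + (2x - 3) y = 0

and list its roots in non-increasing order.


Divide by x^2 to reach normal form y'' + P_1(x) y' + P_2(x) y = 0 with P_1(x) = -3 + 3/x and P_2(x) = 2/x - 3/x^2.
x = 0 is a singular point because the y'-coefficient -3 + 3/x has a pole at x = 0 and the y-coefficient 2/x - 3/x^2 has a pole at x = 0.
It is a regular singular point because x P_1(x) = p(x) = 3 - 3x and x^2 P_2(x) = q(x) = 2x - 3 are polynomials, hence analytic at x = 0.
p(0) = 3,  q(0) = -3.
Indicial equation: r(r-1) + p(0) r + q(0) = 0, i.e. r^2 + (p(0) - 1) r + q(0) = 0, i.e. r^2 + 2 r - 3 = 0.
Discriminant: (2)^2 - 4(-3) = 16, so r = (-2 ± 4)/2.
Solving: r_1 = 1, r_2 = -3.

indicial: r^2 + 2 r - 3 = 0; roots r_1 = 1, r_2 = -3


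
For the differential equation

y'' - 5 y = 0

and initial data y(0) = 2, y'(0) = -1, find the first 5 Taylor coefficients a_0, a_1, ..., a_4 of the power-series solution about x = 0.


Ansatz: y(x) = sum_{n>=0} a_n x^n, so y'(x) = sum_{n>=1} n a_n x^(n-1) and y''(x) = sum_{n>=2} n(n-1) a_n x^(n-2).
Substitute into P(x) y'' + Q(x) y' + R(x) y = 0 with P(x) = 1, Q(x) = 0, R(x) = -5, and match powers of x.
Initial conditions: a_0 = 2, a_1 = -1.
Setting the coefficient of each power of x to zero and solving order by order (substituting the coefficients already found):
  x^0: 2 a_2 - 5 a_0 = 0  ->  2 a_2 = 5 a_0 = 10  ->  a_2 = 5
  x^1: 6 a_3 - 5 a_1 = 0  ->  6 a_3 = 5 a_1 = -5  ->  a_3 = -5/6
  x^2: 12 a_4 - 5 a_2 = 0  ->  12 a_4 = 5 a_2 = 25  ->  a_4 = 25/12
Truncated series: y(x) = 2 - x + 5 x^2 - (5/6) x^3 + (25/12) x^4 + O(x^5).

a_0 = 2; a_1 = -1; a_2 = 5; a_3 = -5/6; a_4 = 25/12


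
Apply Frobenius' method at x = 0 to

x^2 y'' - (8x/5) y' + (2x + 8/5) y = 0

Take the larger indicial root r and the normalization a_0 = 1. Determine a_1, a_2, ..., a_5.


Write in Frobenius form y'' + (p(x)/x) y' + (q(x)/x^2) y = 0:
  p(x) = -8/5,  q(x) = 2x + 8/5.
Indicial equation: r(r-1) + (-8/5) r + (8/5) = 0 -> roots r_1 = 8/5, r_2 = 1.
Take r = r_1 = 8/5. Let y(x) = x^r sum_{n>=0} a_n x^n with a_0 = 1.
Substitute y = x^r sum a_n x^n and match x^{r+n}. The recurrence is
  D(n) a_n + 2 a_{n-1} = 0,  where D(n) = (r+n)(r+n-1) + (-8/5)(r+n) + (8/5).
  a_n = -2 / D(n) * a_{n-1}.
Since the indicial polynomial factors as (r - r_1)(r - r_2), D(n) = (r_1 + n - r_1)(r_1 + n - r_2) = n(n + 3/5).
Evaluating step by step (a_0 = 1):
  n = 1: D(1) = 1(1 + 3/5) = 8/5; numerator = -2(1) = -2; a_1 = (-2)/(8/5) = -5/4
  n = 2: D(2) = 2(2 + 3/5) = 26/5; numerator = -2(-5/4) = 5/2; a_2 = (5/2)/(26/5) = 25/52
  n = 3: D(3) = 3(3 + 3/5) = 54/5; numerator = -2(25/52) = -25/26; a_3 = (-25/26)/(54/5) = -125/1404
  n = 4: D(4) = 4(4 + 3/5) = 92/5; numerator = -2(-125/1404) = 125/702; a_4 = (125/702)/(92/5) = 625/64584
  n = 5: D(5) = 5(5 + 3/5) = 28; numerator = -2(625/64584) = -625/32292; a_5 = (-625/32292)/(28) = -625/904176

r = 8/5; a_0 = 1; a_1 = -5/4; a_2 = 25/52; a_3 = -125/1404; a_4 = 625/64584; a_5 = -625/904176
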